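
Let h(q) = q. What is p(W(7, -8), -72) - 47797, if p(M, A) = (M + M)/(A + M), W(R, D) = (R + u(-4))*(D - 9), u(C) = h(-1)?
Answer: -1386079/29 ≈ -47796.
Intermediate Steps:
u(C) = -1
W(R, D) = (-1 + R)*(-9 + D) (W(R, D) = (R - 1)*(D - 9) = (-1 + R)*(-9 + D))
p(M, A) = 2*M/(A + M) (p(M, A) = (2*M)/(A + M) = 2*M/(A + M))
p(W(7, -8), -72) - 47797 = 2*(9 - 1*(-8) - 9*7 - 8*7)/(-72 + (9 - 1*(-8) - 9*7 - 8*7)) - 47797 = 2*(9 + 8 - 63 - 56)/(-72 + (9 + 8 - 63 - 56)) - 47797 = 2*(-102)/(-72 - 102) - 47797 = 2*(-102)/(-174) - 47797 = 2*(-102)*(-1/174) - 47797 = 34/29 - 47797 = -1386079/29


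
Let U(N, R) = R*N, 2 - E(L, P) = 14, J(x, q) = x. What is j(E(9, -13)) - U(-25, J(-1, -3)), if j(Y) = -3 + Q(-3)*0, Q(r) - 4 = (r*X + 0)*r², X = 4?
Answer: -28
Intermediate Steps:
E(L, P) = -12 (E(L, P) = 2 - 1*14 = 2 - 14 = -12)
U(N, R) = N*R
Q(r) = 4 + 4*r³ (Q(r) = 4 + (r*4 + 0)*r² = 4 + (4*r + 0)*r² = 4 + (4*r)*r² = 4 + 4*r³)
j(Y) = -3 (j(Y) = -3 + (4 + 4*(-3)³)*0 = -3 + (4 + 4*(-27))*0 = -3 + (4 - 108)*0 = -3 - 104*0 = -3 + 0 = -3)
j(E(9, -13)) - U(-25, J(-1, -3)) = -3 - (-25)*(-1) = -3 - 1*25 = -3 - 25 = -28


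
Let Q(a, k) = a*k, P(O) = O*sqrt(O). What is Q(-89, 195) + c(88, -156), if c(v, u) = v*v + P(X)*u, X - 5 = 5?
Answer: -9611 - 1560*sqrt(10) ≈ -14544.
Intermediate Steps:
X = 10 (X = 5 + 5 = 10)
P(O) = O**(3/2)
c(v, u) = v**2 + 10*u*sqrt(10) (c(v, u) = v*v + 10**(3/2)*u = v**2 + (10*sqrt(10))*u = v**2 + 10*u*sqrt(10))
Q(-89, 195) + c(88, -156) = -89*195 + (88**2 + 10*(-156)*sqrt(10)) = -17355 + (7744 - 1560*sqrt(10)) = -9611 - 1560*sqrt(10)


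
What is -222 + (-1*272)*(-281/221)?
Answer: 1610/13 ≈ 123.85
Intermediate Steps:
-222 + (-1*272)*(-281/221) = -222 - (-76432)/221 = -222 - 272*(-281/221) = -222 + 4496/13 = 1610/13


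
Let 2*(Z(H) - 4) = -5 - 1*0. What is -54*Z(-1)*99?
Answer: -8019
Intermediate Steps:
Z(H) = 3/2 (Z(H) = 4 + (-5 - 1*0)/2 = 4 + (-5 + 0)/2 = 4 + (1/2)*(-5) = 4 - 5/2 = 3/2)
-54*Z(-1)*99 = -54*3/2*99 = -81*99 = -8019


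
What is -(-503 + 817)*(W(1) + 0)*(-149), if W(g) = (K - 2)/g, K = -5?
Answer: -327502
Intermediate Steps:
W(g) = -7/g (W(g) = (-5 - 2)/g = -7/g)
-(-503 + 817)*(W(1) + 0)*(-149) = -(-503 + 817)*(-7/1 + 0)*(-149) = -314*(-7*1 + 0)*(-149) = -314*(-7 + 0)*(-149) = -314*(-7)*(-149) = -1*(-2198)*(-149) = 2198*(-149) = -327502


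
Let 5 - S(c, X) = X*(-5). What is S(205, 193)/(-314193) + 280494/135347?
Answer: 87997964752/42525079971 ≈ 2.0693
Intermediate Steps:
S(c, X) = 5 + 5*X (S(c, X) = 5 - X*(-5) = 5 - (-5)*X = 5 + 5*X)
S(205, 193)/(-314193) + 280494/135347 = (5 + 5*193)/(-314193) + 280494/135347 = (5 + 965)*(-1/314193) + 280494*(1/135347) = 970*(-1/314193) + 280494/135347 = -970/314193 + 280494/135347 = 87997964752/42525079971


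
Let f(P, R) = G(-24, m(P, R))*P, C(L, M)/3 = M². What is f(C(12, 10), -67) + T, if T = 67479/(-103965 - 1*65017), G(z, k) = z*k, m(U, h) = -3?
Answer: 3649943721/168982 ≈ 21600.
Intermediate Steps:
G(z, k) = k*z
C(L, M) = 3*M²
T = -67479/168982 (T = 67479/(-103965 - 65017) = 67479/(-168982) = 67479*(-1/168982) = -67479/168982 ≈ -0.39933)
f(P, R) = 72*P (f(P, R) = (-3*(-24))*P = 72*P)
f(C(12, 10), -67) + T = 72*(3*10²) - 67479/168982 = 72*(3*100) - 67479/168982 = 72*300 - 67479/168982 = 21600 - 67479/168982 = 3649943721/168982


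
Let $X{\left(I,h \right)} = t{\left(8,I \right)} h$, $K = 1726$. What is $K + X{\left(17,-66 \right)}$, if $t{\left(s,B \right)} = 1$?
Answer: $1660$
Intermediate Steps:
$X{\left(I,h \right)} = h$ ($X{\left(I,h \right)} = 1 h = h$)
$K + X{\left(17,-66 \right)} = 1726 - 66 = 1660$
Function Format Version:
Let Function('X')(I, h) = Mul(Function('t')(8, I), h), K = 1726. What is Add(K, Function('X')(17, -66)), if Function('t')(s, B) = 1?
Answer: 1660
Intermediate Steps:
Function('X')(I, h) = h (Function('X')(I, h) = Mul(1, h) = h)
Add(K, Function('X')(17, -66)) = Add(1726, -66) = 1660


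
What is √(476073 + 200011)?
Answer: 2*√169021 ≈ 822.24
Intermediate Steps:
√(476073 + 200011) = √676084 = 2*√169021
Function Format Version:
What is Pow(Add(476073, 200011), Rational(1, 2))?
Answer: Mul(2, Pow(169021, Rational(1, 2))) ≈ 822.24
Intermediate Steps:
Pow(Add(476073, 200011), Rational(1, 2)) = Pow(676084, Rational(1, 2)) = Mul(2, Pow(169021, Rational(1, 2)))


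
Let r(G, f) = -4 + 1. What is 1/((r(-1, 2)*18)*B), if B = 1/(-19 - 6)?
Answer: 25/54 ≈ 0.46296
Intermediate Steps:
r(G, f) = -3
B = -1/25 (B = 1/(-25) = -1/25 ≈ -0.040000)
1/((r(-1, 2)*18)*B) = 1/(-3*18*(-1/25)) = 1/(-54*(-1/25)) = 1/(54/25) = 25/54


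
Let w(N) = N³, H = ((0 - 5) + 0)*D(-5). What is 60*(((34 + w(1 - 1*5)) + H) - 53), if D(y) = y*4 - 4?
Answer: 2220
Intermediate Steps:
D(y) = -4 + 4*y (D(y) = 4*y - 4 = -4 + 4*y)
H = 120 (H = ((0 - 5) + 0)*(-4 + 4*(-5)) = (-5 + 0)*(-4 - 20) = -5*(-24) = 120)
60*(((34 + w(1 - 1*5)) + H) - 53) = 60*(((34 + (1 - 1*5)³) + 120) - 53) = 60*(((34 + (1 - 5)³) + 120) - 53) = 60*(((34 + (-4)³) + 120) - 53) = 60*(((34 - 64) + 120) - 53) = 60*((-30 + 120) - 53) = 60*(90 - 53) = 60*37 = 2220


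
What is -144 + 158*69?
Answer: 10758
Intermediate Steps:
-144 + 158*69 = -144 + 10902 = 10758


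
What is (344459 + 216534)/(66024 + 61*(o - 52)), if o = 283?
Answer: 560993/80115 ≈ 7.0023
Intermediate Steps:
(344459 + 216534)/(66024 + 61*(o - 52)) = (344459 + 216534)/(66024 + 61*(283 - 52)) = 560993/(66024 + 61*231) = 560993/(66024 + 14091) = 560993/80115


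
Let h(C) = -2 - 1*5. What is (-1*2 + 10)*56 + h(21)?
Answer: 441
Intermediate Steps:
h(C) = -7 (h(C) = -2 - 5 = -7)
(-1*2 + 10)*56 + h(21) = (-1*2 + 10)*56 - 7 = (-2 + 10)*56 - 7 = 8*56 - 7 = 448 - 7 = 441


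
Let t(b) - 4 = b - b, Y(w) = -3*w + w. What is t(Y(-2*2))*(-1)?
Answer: -4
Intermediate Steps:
Y(w) = -2*w
t(b) = 4 (t(b) = 4 + (b - b) = 4 + 0 = 4)
t(Y(-2*2))*(-1) = 4*(-1) = -4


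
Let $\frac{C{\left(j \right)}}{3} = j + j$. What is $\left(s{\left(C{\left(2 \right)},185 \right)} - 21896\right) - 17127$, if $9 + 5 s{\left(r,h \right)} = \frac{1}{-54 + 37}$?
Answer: $- \frac{3317109}{85} \approx -39025.0$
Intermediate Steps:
$C{\left(j \right)} = 6 j$ ($C{\left(j \right)} = 3 \left(j + j\right) = 3 \cdot 2 j = 6 j$)
$s{\left(r,h \right)} = - \frac{154}{85}$ ($s{\left(r,h \right)} = - \frac{9}{5} + \frac{1}{5 \left(-54 + 37\right)} = - \frac{9}{5} + \frac{1}{5 \left(-17\right)} = - \frac{9}{5} + \frac{1}{5} \left(- \frac{1}{17}\right) = - \frac{9}{5} - \frac{1}{85} = - \frac{154}{85}$)
$\left(s{\left(C{\left(2 \right)},185 \right)} - 21896\right) - 17127 = \left(- \frac{154}{85} - 21896\right) - 17127 = - \frac{1861314}{85} - 17127 = - \frac{3317109}{85}$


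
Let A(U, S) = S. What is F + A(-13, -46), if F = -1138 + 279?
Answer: -905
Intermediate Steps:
F = -859
F + A(-13, -46) = -859 - 46 = -905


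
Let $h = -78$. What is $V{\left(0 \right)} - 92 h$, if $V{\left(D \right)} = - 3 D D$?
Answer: $7176$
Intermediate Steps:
$V{\left(D \right)} = - 3 D^{2}$
$V{\left(0 \right)} - 92 h = - 3 \cdot 0^{2} - -7176 = \left(-3\right) 0 + 7176 = 0 + 7176 = 7176$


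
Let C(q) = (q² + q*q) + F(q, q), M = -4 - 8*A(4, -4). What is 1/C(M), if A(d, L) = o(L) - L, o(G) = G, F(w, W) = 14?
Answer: 1/46 ≈ 0.021739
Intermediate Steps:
A(d, L) = 0 (A(d, L) = L - L = 0)
M = -4 (M = -4 - 8*0 = -4 + 0 = -4)
C(q) = 14 + 2*q² (C(q) = (q² + q*q) + 14 = (q² + q²) + 14 = 2*q² + 14 = 14 + 2*q²)
1/C(M) = 1/(14 + 2*(-4)²) = 1/(14 + 2*16) = 1/(14 + 32) = 1/46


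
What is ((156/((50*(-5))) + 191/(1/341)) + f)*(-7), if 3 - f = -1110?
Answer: -57962954/125 ≈ -4.6370e+5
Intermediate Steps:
f = 1113 (f = 3 - 1*(-1110) = 3 + 1110 = 1113)
((156/((50*(-5))) + 191/(1/341)) + f)*(-7) = ((156/((50*(-5))) + 191/(1/341)) + 1113)*(-7) = ((156/(-250) + 191/(1/341)) + 1113)*(-7) = ((156*(-1/250) + 191*341) + 1113)*(-7) = ((-78/125 + 65131) + 1113)*(-7) = (8141297/125 + 1113)*(-7) = (8280422/125)*(-7) = -57962954/125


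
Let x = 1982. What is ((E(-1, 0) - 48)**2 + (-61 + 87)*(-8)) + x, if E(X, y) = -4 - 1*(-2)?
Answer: 4274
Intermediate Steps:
E(X, y) = -2 (E(X, y) = -4 + 2 = -2)
((E(-1, 0) - 48)**2 + (-61 + 87)*(-8)) + x = ((-2 - 48)**2 + (-61 + 87)*(-8)) + 1982 = ((-50)**2 + 26*(-8)) + 1982 = (2500 - 208) + 1982 = 2292 + 1982 = 4274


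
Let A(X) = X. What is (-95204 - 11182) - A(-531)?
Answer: -105855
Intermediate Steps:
(-95204 - 11182) - A(-531) = (-95204 - 11182) - 1*(-531) = -106386 + 531 = -105855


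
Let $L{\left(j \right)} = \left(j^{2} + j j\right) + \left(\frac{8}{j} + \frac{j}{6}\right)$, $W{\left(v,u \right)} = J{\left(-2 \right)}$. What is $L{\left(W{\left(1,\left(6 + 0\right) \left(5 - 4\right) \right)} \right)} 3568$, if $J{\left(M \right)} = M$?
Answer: $\frac{39248}{3} \approx 13083.0$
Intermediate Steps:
$W{\left(v,u \right)} = -2$
$L{\left(j \right)} = 2 j^{2} + \frac{8}{j} + \frac{j}{6}$ ($L{\left(j \right)} = \left(j^{2} + j^{2}\right) + \left(\frac{8}{j} + j \frac{1}{6}\right) = 2 j^{2} + \left(\frac{8}{j} + \frac{j}{6}\right) = 2 j^{2} + \frac{8}{j} + \frac{j}{6}$)
$L{\left(W{\left(1,\left(6 + 0\right) \left(5 - 4\right) \right)} \right)} 3568 = \left(2 \left(-2\right)^{2} + \frac{8}{-2} + \frac{1}{6} \left(-2\right)\right) 3568 = \left(2 \cdot 4 + 8 \left(- \frac{1}{2}\right) - \frac{1}{3}\right) 3568 = \left(8 - 4 - \frac{1}{3}\right) 3568 = \frac{11}{3} \cdot 3568 = \frac{39248}{3}$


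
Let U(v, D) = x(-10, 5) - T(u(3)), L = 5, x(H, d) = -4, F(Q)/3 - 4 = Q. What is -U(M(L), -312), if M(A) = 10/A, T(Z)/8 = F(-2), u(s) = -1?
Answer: 52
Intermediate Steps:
F(Q) = 12 + 3*Q
T(Z) = 48 (T(Z) = 8*(12 + 3*(-2)) = 8*(12 - 6) = 8*6 = 48)
U(v, D) = -52 (U(v, D) = -4 - 1*48 = -4 - 48 = -52)
-U(M(L), -312) = -1*(-52) = 52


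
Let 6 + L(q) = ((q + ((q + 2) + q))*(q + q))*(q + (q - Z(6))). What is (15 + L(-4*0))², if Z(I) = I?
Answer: 81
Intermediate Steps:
L(q) = -6 + 2*q*(-6 + 2*q)*(2 + 3*q) (L(q) = -6 + ((q + ((q + 2) + q))*(q + q))*(q + (q - 1*6)) = -6 + ((q + ((2 + q) + q))*(2*q))*(q + (q - 6)) = -6 + ((q + (2 + 2*q))*(2*q))*(q + (-6 + q)) = -6 + ((2 + 3*q)*(2*q))*(-6 + 2*q) = -6 + (2*q*(2 + 3*q))*(-6 + 2*q) = -6 + 2*q*(-6 + 2*q)*(2 + 3*q))
(15 + L(-4*0))² = (15 + (-6 - 28*(-4*0)² - (-96)*0 + 12*(-4*0)³))² = (15 + (-6 - 28*0² - 24*0 + 12*0³))² = (15 + (-6 - 28*0 + 0 + 12*0))² = (15 + (-6 + 0 + 0 + 0))² = (15 - 6)² = 9² = 81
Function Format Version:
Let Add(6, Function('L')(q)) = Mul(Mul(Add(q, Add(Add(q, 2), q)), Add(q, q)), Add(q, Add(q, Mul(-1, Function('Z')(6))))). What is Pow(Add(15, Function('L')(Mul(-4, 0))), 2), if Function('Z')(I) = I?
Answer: 81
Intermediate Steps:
Function('L')(q) = Add(-6, Mul(2, q, Add(-6, Mul(2, q)), Add(2, Mul(3, q)))) (Function('L')(q) = Add(-6, Mul(Mul(Add(q, Add(Add(q, 2), q)), Add(q, q)), Add(q, Add(q, Mul(-1, 6))))) = Add(-6, Mul(Mul(Add(q, Add(Add(2, q), q)), Mul(2, q)), Add(q, Add(q, -6)))) = Add(-6, Mul(Mul(Add(q, Add(2, Mul(2, q))), Mul(2, q)), Add(q, Add(-6, q)))) = Add(-6, Mul(Mul(Add(2, Mul(3, q)), Mul(2, q)), Add(-6, Mul(2, q)))) = Add(-6, Mul(Mul(2, q, Add(2, Mul(3, q))), Add(-6, Mul(2, q)))) = Add(-6, Mul(2, q, Add(-6, Mul(2, q)), Add(2, Mul(3, q)))))
Pow(Add(15, Function('L')(Mul(-4, 0))), 2) = Pow(Add(15, Add(-6, Mul(-28, Pow(Mul(-4, 0), 2)), Mul(-24, Mul(-4, 0)), Mul(12, Pow(Mul(-4, 0), 3)))), 2) = Pow(Add(15, Add(-6, Mul(-28, Pow(0, 2)), Mul(-24, 0), Mul(12, Pow(0, 3)))), 2) = Pow(Add(15, Add(-6, Mul(-28, 0), 0, Mul(12, 0))), 2) = Pow(Add(15, Add(-6, 0, 0, 0)), 2) = Pow(Add(15, -6), 2) = Pow(9, 2) = 81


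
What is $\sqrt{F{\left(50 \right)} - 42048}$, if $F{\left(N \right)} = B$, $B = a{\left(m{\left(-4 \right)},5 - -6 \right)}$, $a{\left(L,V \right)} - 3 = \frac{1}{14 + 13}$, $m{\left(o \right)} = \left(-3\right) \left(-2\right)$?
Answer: $\frac{i \sqrt{3405642}}{9} \approx 205.05 i$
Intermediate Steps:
$m{\left(o \right)} = 6$
$a{\left(L,V \right)} = \frac{82}{27}$ ($a{\left(L,V \right)} = 3 + \frac{1}{14 + 13} = 3 + \frac{1}{27} = \frac{82}{27}$)
$B = \frac{82}{27} \approx 3.037$
$F{\left(N \right)} = \frac{82}{27}$
$\sqrt{F{\left(50 \right)} - 42048} = \sqrt{\frac{82}{27} - 42048} = \sqrt{- \frac{1135214}{27}} = \frac{i \sqrt{3405642}}{9}$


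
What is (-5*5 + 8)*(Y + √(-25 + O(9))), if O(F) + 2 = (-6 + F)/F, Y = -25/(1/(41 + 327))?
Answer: 156400 - 68*I*√15/3 ≈ 1.564e+5 - 87.788*I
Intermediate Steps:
Y = -9200 (Y = -25/(1/368) = -25/1/368 = -25*368 = -9200)
O(F) = -2 + (-6 + F)/F
(-5*5 + 8)*(Y + √(-25 + O(9))) = (-5*5 + 8)*(-9200 + √(-25 + (-6 - 1*9)/9)) = (-25 + 8)*(-9200 + √(-25 + (-6 - 9)/9)) = -17*(-9200 + √(-25 + (⅑)*(-15))) = -17*(-9200 + √(-25 - 5/3)) = -17*(-9200 + √(-80/3)) = -17*(-9200 + 4*I*√15/3) = 156400 - 68*I*√15/3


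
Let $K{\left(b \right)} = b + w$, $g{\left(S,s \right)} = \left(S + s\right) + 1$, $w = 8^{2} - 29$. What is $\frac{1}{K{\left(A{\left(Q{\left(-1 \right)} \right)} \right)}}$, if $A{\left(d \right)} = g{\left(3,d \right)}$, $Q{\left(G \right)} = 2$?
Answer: $\frac{1}{41} \approx 0.02439$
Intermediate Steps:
$w = 35$ ($w = 64 - 29 = 35$)
$g{\left(S,s \right)} = 1 + S + s$
$A{\left(d \right)} = 4 + d$ ($A{\left(d \right)} = 1 + 3 + d = 4 + d$)
$K{\left(b \right)} = 35 + b$ ($K{\left(b \right)} = b + 35 = 35 + b$)
$\frac{1}{K{\left(A{\left(Q{\left(-1 \right)} \right)} \right)}} = \frac{1}{35 + \left(4 + 2\right)} = \frac{1}{35 + 6} = \frac{1}{41}$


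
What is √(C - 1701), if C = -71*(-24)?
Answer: √3 ≈ 1.7320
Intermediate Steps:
C = 1704
√(C - 1701) = √(1704 - 1701) = √3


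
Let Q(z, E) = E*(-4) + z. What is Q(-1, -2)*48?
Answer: 336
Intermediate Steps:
Q(z, E) = z - 4*E (Q(z, E) = -4*E + z = z - 4*E)
Q(-1, -2)*48 = (-1 - 4*(-2))*48 = (-1 + 8)*48 = 7*48 = 336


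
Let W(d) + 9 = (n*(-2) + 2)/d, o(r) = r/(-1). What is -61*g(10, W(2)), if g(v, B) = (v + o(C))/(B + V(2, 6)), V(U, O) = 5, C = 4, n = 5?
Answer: 183/4 ≈ 45.750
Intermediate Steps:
o(r) = -r (o(r) = r*(-1) = -r)
W(d) = -9 - 8/d (W(d) = -9 + (5*(-2) + 2)/d = -9 + (-10 + 2)/d = -9 - 8/d)
g(v, B) = (-4 + v)/(5 + B) (g(v, B) = (v - 1*4)/(B + 5) = (v - 4)/(5 + B) = (-4 + v)/(5 + B))
-61*g(10, W(2)) = -61*(-4 + 10)/(5 + (-9 - 8/2)) = -61*6/(5 + (-9 - 8*½)) = -61*6/(5 + (-9 - 4)) = -61*6/(5 - 13) = -61*6/(-8) = -(-61)*6/8 = -61*(-¾) = 183/4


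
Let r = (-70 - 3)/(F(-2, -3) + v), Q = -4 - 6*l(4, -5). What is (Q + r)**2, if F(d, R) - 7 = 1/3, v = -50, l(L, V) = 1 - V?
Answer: 24019801/16384 ≈ 1466.1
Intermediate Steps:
Q = -40 (Q = -4 - 6*(1 - 1*(-5)) = -4 - 6*(1 + 5) = -4 - 6*6 = -4 - 36 = -40)
F(d, R) = 22/3 (F(d, R) = 7 + 1/3 = 22/3)
r = 219/128 (r = (-70 - 3)/(22/3 - 50) = -73/(-128/3) = -73*(-3/128) = 219/128 ≈ 1.7109)
(Q + r)**2 = (-40 + 219/128)**2 = (-4901/128)**2 = 24019801/16384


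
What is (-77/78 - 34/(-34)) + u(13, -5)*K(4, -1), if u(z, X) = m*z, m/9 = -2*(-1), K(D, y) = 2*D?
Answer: 146017/78 ≈ 1872.0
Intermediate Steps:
m = 18 (m = 9*(-2*(-1)) = 9*2 = 18)
u(z, X) = 18*z
(-77/78 - 34/(-34)) + u(13, -5)*K(4, -1) = (-77/78 - 34/(-34)) + (18*13)*(2*4) = (-77*1/78 - 34*(-1/34)) + 234*8 = (-77/78 + 1) + 1872 = 1/78 + 1872 = 146017/78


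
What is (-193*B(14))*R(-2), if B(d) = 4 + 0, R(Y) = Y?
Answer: 1544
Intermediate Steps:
B(d) = 4
(-193*B(14))*R(-2) = -193*4*(-2) = -772*(-2) = 1544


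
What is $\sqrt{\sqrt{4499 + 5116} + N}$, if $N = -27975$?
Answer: $\sqrt{-27975 + \sqrt{9615}} \approx 166.96 i$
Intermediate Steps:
$\sqrt{\sqrt{4499 + 5116} + N} = \sqrt{\sqrt{4499 + 5116} - 27975} = \sqrt{\sqrt{9615} - 27975} = \sqrt{-27975 + \sqrt{9615}}$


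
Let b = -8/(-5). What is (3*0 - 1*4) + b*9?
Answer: 52/5 ≈ 10.400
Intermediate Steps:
b = 8/5 (b = -8*(-⅕) = 8/5 ≈ 1.6000)
(3*0 - 1*4) + b*9 = (3*0 - 1*4) + (8/5)*9 = (0 - 4) + 72/5 = -4 + 72/5 = 52/5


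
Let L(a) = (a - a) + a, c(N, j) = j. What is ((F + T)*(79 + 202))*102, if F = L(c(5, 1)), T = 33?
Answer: 974508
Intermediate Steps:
L(a) = a (L(a) = 0 + a = a)
F = 1
((F + T)*(79 + 202))*102 = ((1 + 33)*(79 + 202))*102 = (34*281)*102 = 9554*102 = 974508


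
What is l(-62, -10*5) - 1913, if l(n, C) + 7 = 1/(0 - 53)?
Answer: -101761/53 ≈ -1920.0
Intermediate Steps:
l(n, C) = -372/53 (l(n, C) = -7 + 1/(0 - 53) = -7 + 1/(-53) = -7 - 1/53 = -372/53)
l(-62, -10*5) - 1913 = -372/53 - 1913 = -101761/53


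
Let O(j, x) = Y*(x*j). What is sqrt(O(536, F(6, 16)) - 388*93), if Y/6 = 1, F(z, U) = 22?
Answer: 18*sqrt(107) ≈ 186.19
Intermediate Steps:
Y = 6 (Y = 6*1 = 6)
O(j, x) = 6*j*x (O(j, x) = 6*(x*j) = 6*(j*x) = 6*j*x)
sqrt(O(536, F(6, 16)) - 388*93) = sqrt(6*536*22 - 388*93) = sqrt(70752 - 36084) = sqrt(34668) = 18*sqrt(107)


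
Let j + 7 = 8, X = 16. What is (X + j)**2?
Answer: 289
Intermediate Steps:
j = 1 (j = -7 + 8 = 1)
(X + j)**2 = (16 + 1)**2 = 17**2 = 289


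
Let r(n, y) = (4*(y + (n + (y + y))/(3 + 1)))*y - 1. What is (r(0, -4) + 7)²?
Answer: 10404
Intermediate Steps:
r(n, y) = -1 + y*(n + 6*y) (r(n, y) = (4*(y + (n + 2*y)/4))*y - 1 = (4*(y + (n + 2*y)*(¼)))*y - 1 = (4*(y + (y/2 + n/4)))*y - 1 = (4*(n/4 + 3*y/2))*y - 1 = (n + 6*y)*y - 1 = y*(n + 6*y) - 1 = -1 + y*(n + 6*y))
(r(0, -4) + 7)² = ((-1 + 6*(-4)² + 0*(-4)) + 7)² = ((-1 + 6*16 + 0) + 7)² = ((-1 + 96 + 0) + 7)² = (95 + 7)² = 102² = 10404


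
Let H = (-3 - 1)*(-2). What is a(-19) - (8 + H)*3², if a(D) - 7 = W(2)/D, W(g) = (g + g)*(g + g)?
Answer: -2619/19 ≈ -137.84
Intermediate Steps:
H = 8 (H = -4*(-2) = 8)
W(g) = 4*g² (W(g) = (2*g)*(2*g) = 4*g²)
a(D) = 7 + 16/D (a(D) = 7 + (4*2²)/D = 7 + (4*4)/D = 7 + 16/D)
a(-19) - (8 + H)*3² = (7 + 16/(-19)) - (8 + 8)*3² = (7 + 16*(-1/19)) - 16*9 = (7 - 16/19) - 1*144 = 117/19 - 144 = -2619/19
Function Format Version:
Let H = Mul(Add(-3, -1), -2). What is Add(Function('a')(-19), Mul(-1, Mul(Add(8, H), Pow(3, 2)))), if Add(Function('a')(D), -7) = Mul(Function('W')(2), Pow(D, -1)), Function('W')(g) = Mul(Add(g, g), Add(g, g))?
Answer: Rational(-2619, 19) ≈ -137.84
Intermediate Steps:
H = 8 (H = Mul(-4, -2) = 8)
Function('W')(g) = Mul(4, Pow(g, 2)) (Function('W')(g) = Mul(Mul(2, g), Mul(2, g)) = Mul(4, Pow(g, 2)))
Function('a')(D) = Add(7, Mul(16, Pow(D, -1))) (Function('a')(D) = Add(7, Mul(Mul(4, Pow(2, 2)), Pow(D, -1))) = Add(7, Mul(Mul(4, 4), Pow(D, -1))) = Add(7, Mul(16, Pow(D, -1))))
Add(Function('a')(-19), Mul(-1, Mul(Add(8, H), Pow(3, 2)))) = Add(Add(7, Mul(16, Pow(-19, -1))), Mul(-1, Mul(Add(8, 8), Pow(3, 2)))) = Add(Add(7, Mul(16, Rational(-1, 19))), Mul(-1, Mul(16, 9))) = Add(Add(7, Rational(-16, 19)), Mul(-1, 144)) = Add(Rational(117, 19), -144) = Rational(-2619, 19)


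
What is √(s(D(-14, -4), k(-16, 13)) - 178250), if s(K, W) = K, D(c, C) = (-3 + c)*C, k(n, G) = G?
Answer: 3*I*√19798 ≈ 422.12*I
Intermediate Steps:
D(c, C) = C*(-3 + c)
√(s(D(-14, -4), k(-16, 13)) - 178250) = √(-4*(-3 - 14) - 178250) = √(-4*(-17) - 178250) = √(68 - 178250) = √(-178182) = 3*I*√19798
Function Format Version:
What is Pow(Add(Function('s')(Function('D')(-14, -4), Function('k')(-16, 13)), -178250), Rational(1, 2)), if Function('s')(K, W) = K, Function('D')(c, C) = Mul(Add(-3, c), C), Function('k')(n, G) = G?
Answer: Mul(3, I, Pow(19798, Rational(1, 2))) ≈ Mul(422.12, I)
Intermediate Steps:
Function('D')(c, C) = Mul(C, Add(-3, c))
Pow(Add(Function('s')(Function('D')(-14, -4), Function('k')(-16, 13)), -178250), Rational(1, 2)) = Pow(Add(Mul(-4, Add(-3, -14)), -178250), Rational(1, 2)) = Pow(Add(Mul(-4, -17), -178250), Rational(1, 2)) = Pow(Add(68, -178250), Rational(1, 2)) = Pow(-178182, Rational(1, 2)) = Mul(3, I, Pow(19798, Rational(1, 2)))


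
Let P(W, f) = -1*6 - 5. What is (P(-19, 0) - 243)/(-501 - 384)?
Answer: 254/885 ≈ 0.28701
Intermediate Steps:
P(W, f) = -11 (P(W, f) = -6 - 5 = -11)
(P(-19, 0) - 243)/(-501 - 384) = (-11 - 243)/(-501 - 384) = -254/(-885) = -254*(-1/885) = 254/885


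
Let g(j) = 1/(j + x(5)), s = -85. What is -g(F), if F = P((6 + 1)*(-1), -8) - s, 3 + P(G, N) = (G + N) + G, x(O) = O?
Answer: -1/65 ≈ -0.015385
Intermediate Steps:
P(G, N) = -3 + N + 2*G (P(G, N) = -3 + ((G + N) + G) = -3 + (N + 2*G) = -3 + N + 2*G)
F = 60 (F = (-3 - 8 + 2*((6 + 1)*(-1))) - 1*(-85) = (-3 - 8 + 2*(7*(-1))) + 85 = (-3 - 8 + 2*(-7)) + 85 = (-3 - 8 - 14) + 85 = -25 + 85 = 60)
g(j) = 1/(5 + j) (g(j) = 1/(j + 5) = 1/(5 + j))
-g(F) = -1/(5 + 60) = -1/65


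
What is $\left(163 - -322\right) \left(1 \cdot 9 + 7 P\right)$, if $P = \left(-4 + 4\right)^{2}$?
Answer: $4365$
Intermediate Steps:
$P = 0$ ($P = 0^{2} = 0$)
$\left(163 - -322\right) \left(1 \cdot 9 + 7 P\right) = \left(163 - -322\right) \left(1 \cdot 9 + 7 \cdot 0\right) = \left(163 + 322\right) \left(9 + 0\right) = 485 \cdot 9 = 4365$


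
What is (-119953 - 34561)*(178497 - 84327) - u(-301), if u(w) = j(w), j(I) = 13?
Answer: -14550583393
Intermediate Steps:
u(w) = 13
(-119953 - 34561)*(178497 - 84327) - u(-301) = (-119953 - 34561)*(178497 - 84327) - 1*13 = -154514*94170 - 13 = -14550583380 - 13 = -14550583393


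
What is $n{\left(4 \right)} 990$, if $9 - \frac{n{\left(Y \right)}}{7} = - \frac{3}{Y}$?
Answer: $\frac{135135}{2} \approx 67568.0$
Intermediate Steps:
$n{\left(Y \right)} = 63 + \frac{21}{Y}$ ($n{\left(Y \right)} = 63 - 7 \left(- \frac{3}{Y}\right) = 63 + \frac{21}{Y}$)
$n{\left(4 \right)} 990 = \left(63 + \frac{21}{4}\right) 990 = \frac{273}{4} \cdot 990 = \frac{135135}{2}$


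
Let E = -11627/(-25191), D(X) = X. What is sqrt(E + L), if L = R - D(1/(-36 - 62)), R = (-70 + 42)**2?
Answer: sqrt(1204589799478)/39186 ≈ 28.008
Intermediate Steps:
E = 11627/25191 (E = -11627*(-1/25191) = 11627/25191 ≈ 0.46155)
R = 784 (R = (-28)**2 = 784)
L = 76833/98 (L = 784 - 1/(-36 - 62) = 784 - 1/(-98) = 784 - 1*(-1/98) = 784 + 1/98 = 76833/98 ≈ 784.01)
sqrt(E + L) = sqrt(11627/25191 + 76833/98) = sqrt(1936639549/2468718) = sqrt(1204589799478)/39186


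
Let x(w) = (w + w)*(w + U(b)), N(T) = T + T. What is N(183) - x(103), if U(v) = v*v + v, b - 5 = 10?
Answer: -70292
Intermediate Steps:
b = 15 (b = 5 + 10 = 15)
U(v) = v + v² (U(v) = v² + v = v + v²)
N(T) = 2*T
x(w) = 2*w*(240 + w) (x(w) = (w + w)*(w + 15*(1 + 15)) = (2*w)*(w + 15*16) = (2*w)*(w + 240) = (2*w)*(240 + w) = 2*w*(240 + w))
N(183) - x(103) = 2*183 - 2*103*(240 + 103) = 366 - 2*103*343 = 366 - 1*70658 = 366 - 70658 = -70292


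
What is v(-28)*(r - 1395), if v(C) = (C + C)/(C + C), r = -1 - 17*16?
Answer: -1668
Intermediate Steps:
r = -273 (r = -1 - 272 = -273)
v(C) = 1 (v(C) = (2*C)/((2*C)) = (2*C)*(1/(2*C)) = 1)
v(-28)*(r - 1395) = 1*(-273 - 1395) = 1*(-1668) = -1668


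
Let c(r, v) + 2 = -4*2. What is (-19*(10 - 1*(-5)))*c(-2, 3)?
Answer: 2850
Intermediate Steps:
c(r, v) = -10 (c(r, v) = -2 - 4*2 = -2 - 8 = -10)
(-19*(10 - 1*(-5)))*c(-2, 3) = -19*(10 - 1*(-5))*(-10) = -19*(10 + 5)*(-10) = -19*15*(-10) = -285*(-10) = 2850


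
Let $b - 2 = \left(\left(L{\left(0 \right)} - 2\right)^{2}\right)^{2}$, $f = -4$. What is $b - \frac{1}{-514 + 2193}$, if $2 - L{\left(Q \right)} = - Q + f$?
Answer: $\frac{433181}{1679} \approx 258.0$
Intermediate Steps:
$L{\left(Q \right)} = 6 + Q$ ($L{\left(Q \right)} = 2 - \left(- Q - 4\right) = 2 - \left(-4 - Q\right) = 2 + \left(4 + Q\right) = 6 + Q$)
$b = 258$ ($b = 2 + \left(\left(\left(6 + 0\right) - 2\right)^{2}\right)^{2} = 2 + \left(\left(6 - 2\right)^{2}\right)^{2} = 2 + \left(4^{2}\right)^{2} = 2 + 16^{2} = 2 + 256 = 258$)
$b - \frac{1}{-514 + 2193} = 258 - \frac{1}{-514 + 2193} = 258 - \frac{1}{1679} = \frac{433181}{1679}$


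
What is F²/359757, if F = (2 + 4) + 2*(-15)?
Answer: 64/39973 ≈ 0.0016011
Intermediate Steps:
F = -24 (F = 6 - 30 = -24)
F²/359757 = (-24)²/359757 = 576*(1/359757) = 64/39973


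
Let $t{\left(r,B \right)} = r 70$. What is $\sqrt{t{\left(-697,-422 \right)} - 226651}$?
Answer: $i \sqrt{275441} \approx 524.82 i$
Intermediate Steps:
$t{\left(r,B \right)} = 70 r$
$\sqrt{t{\left(-697,-422 \right)} - 226651} = \sqrt{70 \left(-697\right) - 226651} = \sqrt{-48790 - 226651} = \sqrt{-275441} = i \sqrt{275441}$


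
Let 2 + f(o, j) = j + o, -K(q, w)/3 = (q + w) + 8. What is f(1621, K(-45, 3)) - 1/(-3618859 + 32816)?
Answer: 6171580004/3586043 ≈ 1721.0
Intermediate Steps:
K(q, w) = -24 - 3*q - 3*w (K(q, w) = -3*((q + w) + 8) = -3*(8 + q + w) = -24 - 3*q - 3*w)
f(o, j) = -2 + j + o (f(o, j) = -2 + (j + o) = -2 + j + o)
f(1621, K(-45, 3)) - 1/(-3618859 + 32816) = (-2 + (-24 - 3*(-45) - 3*3) + 1621) - 1/(-3618859 + 32816) = (-2 + (-24 + 135 - 9) + 1621) - 1/(-3586043) = (-2 + 102 + 1621) - 1*(-1/3586043) = 1721 + 1/3586043 = 6171580004/3586043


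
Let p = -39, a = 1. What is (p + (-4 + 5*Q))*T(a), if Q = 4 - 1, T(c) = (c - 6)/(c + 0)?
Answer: 140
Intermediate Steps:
T(c) = (-6 + c)/c
Q = 3
(p + (-4 + 5*Q))*T(a) = (-39 + (-4 + 5*3))*((-6 + 1)/1) = (-39 + (-4 + 15))*(1*(-5)) = (-39 + 11)*(-5) = -28*(-5) = 140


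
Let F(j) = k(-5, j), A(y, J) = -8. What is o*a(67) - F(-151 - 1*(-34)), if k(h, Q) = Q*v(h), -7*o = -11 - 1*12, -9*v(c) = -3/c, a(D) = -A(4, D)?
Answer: 647/35 ≈ 18.486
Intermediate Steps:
a(D) = 8 (a(D) = -1*(-8) = 8)
v(c) = 1/(3*c) (v(c) = -(-1)/(3*c) = 1/(3*c))
o = 23/7 (o = -(-11 - 1*12)/7 = -(-11 - 12)/7 = -⅐*(-23) = 23/7 ≈ 3.2857)
k(h, Q) = Q/(3*h) (k(h, Q) = Q*(1/(3*h)) = Q/(3*h))
F(j) = -j/15 (F(j) = (⅓)*j/(-5) = (⅓)*j*(-⅕) = -j/15)
o*a(67) - F(-151 - 1*(-34)) = (23/7)*8 - (-1)*(-151 - 1*(-34))/15 = 184/7 - (-1)*(-151 + 34)/15 = 184/7 - (-1)*(-117)/15 = 184/7 - 1*39/5 = 184/7 - 39/5 = 647/35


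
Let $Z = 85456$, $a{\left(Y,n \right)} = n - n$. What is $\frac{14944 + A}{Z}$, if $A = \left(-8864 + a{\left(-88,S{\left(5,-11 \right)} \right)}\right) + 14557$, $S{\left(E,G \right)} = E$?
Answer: $\frac{20637}{85456} \approx 0.24149$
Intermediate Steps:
$a{\left(Y,n \right)} = 0$
$A = 5693$ ($A = \left(-8864 + 0\right) + 14557 = -8864 + 14557 = 5693$)
$\frac{14944 + A}{Z} = \frac{14944 + 5693}{85456} = 20637 \cdot \frac{1}{85456} = \frac{20637}{85456}$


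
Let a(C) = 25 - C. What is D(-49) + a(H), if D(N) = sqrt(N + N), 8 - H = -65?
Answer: -48 + 7*I*sqrt(2) ≈ -48.0 + 9.8995*I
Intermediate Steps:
H = 73 (H = 8 - 1*(-65) = 8 + 65 = 73)
D(N) = sqrt(2)*sqrt(N) (D(N) = sqrt(2*N) = sqrt(2)*sqrt(N))
D(-49) + a(H) = sqrt(2)*sqrt(-49) + (25 - 1*73) = sqrt(2)*(7*I) + (25 - 73) = 7*I*sqrt(2) - 48 = -48 + 7*I*sqrt(2)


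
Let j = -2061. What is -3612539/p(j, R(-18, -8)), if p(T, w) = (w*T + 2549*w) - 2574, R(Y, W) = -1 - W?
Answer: -3612539/842 ≈ -4290.4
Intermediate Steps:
p(T, w) = -2574 + 2549*w + T*w (p(T, w) = (T*w + 2549*w) - 2574 = (2549*w + T*w) - 2574 = -2574 + 2549*w + T*w)
-3612539/p(j, R(-18, -8)) = -3612539/(-2574 + 2549*(-1 - 1*(-8)) - 2061*(-1 - 1*(-8))) = -3612539/(-2574 + 2549*(-1 + 8) - 2061*(-1 + 8)) = -3612539/(-2574 + 2549*7 - 2061*7) = -3612539/(-2574 + 17843 - 14427) = -3612539/842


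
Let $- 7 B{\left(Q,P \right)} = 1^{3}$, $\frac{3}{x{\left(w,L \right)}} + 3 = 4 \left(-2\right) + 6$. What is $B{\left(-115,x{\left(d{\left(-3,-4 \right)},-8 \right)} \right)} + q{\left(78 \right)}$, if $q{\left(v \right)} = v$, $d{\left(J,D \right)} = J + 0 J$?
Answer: $\frac{545}{7} \approx 77.857$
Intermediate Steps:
$d{\left(J,D \right)} = J$ ($d{\left(J,D \right)} = J + 0 = J$)
$x{\left(w,L \right)} = - \frac{3}{5}$ ($x{\left(w,L \right)} = \frac{3}{-3 + \left(4 \left(-2\right) + 6\right)} = \frac{3}{-3 + \left(-8 + 6\right)} = \frac{3}{-3 - 2} = \frac{3}{-5} = 3 \left(- \frac{1}{5}\right) = - \frac{3}{5}$)
$B{\left(Q,P \right)} = - \frac{1}{7}$ ($B{\left(Q,P \right)} = - \frac{1^{3}}{7} = \left(- \frac{1}{7}\right) 1 = - \frac{1}{7}$)
$B{\left(-115,x{\left(d{\left(-3,-4 \right)},-8 \right)} \right)} + q{\left(78 \right)} = - \frac{1}{7} + 78 = \frac{545}{7}$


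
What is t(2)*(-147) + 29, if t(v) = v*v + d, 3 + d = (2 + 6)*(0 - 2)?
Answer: 2234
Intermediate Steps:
d = -19 (d = -3 + (2 + 6)*(0 - 2) = -3 + 8*(-2) = -3 - 16 = -19)
t(v) = -19 + v² (t(v) = v*v - 19 = v² - 19 = -19 + v²)
t(2)*(-147) + 29 = (-19 + 2²)*(-147) + 29 = (-19 + 4)*(-147) + 29 = -15*(-147) + 29 = 2205 + 29 = 2234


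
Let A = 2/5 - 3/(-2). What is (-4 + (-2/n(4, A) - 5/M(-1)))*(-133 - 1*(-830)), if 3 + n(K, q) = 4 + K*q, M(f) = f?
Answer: 23001/43 ≈ 534.91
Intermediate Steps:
A = 19/10 (A = 2*(1/5) - 3*(-1/2) = 2/5 + 3/2 = 19/10 ≈ 1.9000)
n(K, q) = 1 + K*q (n(K, q) = -3 + (4 + K*q) = 1 + K*q)
(-4 + (-2/n(4, A) - 5/M(-1)))*(-133 - 1*(-830)) = (-4 + (-2/(1 + 4*(19/10)) - 5/(-1)))*(-133 - 1*(-830)) = (-4 + (-2/(1 + 38/5) - 5*(-1)))*(-133 + 830) = (-4 + (-2/43/5 + 5))*697 = (-4 + (-2*5/43 + 5))*697 = (-4 + (-10/43 + 5))*697 = (-4 + 205/43)*697 = (33/43)*697 = 23001/43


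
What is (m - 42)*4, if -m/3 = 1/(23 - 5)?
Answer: -506/3 ≈ -168.67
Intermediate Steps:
m = -⅙ (m = -3/(23 - 5) = -3/18 = -3*1/18 = -⅙ ≈ -0.16667)
(m - 42)*4 = (-⅙ - 42)*4 = -253/6*4 = -506/3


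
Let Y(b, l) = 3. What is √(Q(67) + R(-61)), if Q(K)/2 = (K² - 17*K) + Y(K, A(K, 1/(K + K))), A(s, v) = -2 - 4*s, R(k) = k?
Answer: √6645 ≈ 81.517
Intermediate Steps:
Q(K) = 6 - 34*K + 2*K² (Q(K) = 2*((K² - 17*K) + 3) = 2*(3 + K² - 17*K) = 6 - 34*K + 2*K²)
√(Q(67) + R(-61)) = √((6 - 34*67 + 2*67²) - 61) = √((6 - 2278 + 2*4489) - 61) = √((6 - 2278 + 8978) - 61) = √(6706 - 61) = √6645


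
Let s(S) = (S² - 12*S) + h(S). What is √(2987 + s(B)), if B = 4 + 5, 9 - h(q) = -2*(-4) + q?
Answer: 6*√82 ≈ 54.332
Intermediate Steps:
h(q) = 1 - q (h(q) = 9 - (-2*(-4) + q) = 9 - (8 + q) = 9 + (-8 - q) = 1 - q)
B = 9
s(S) = 1 + S² - 13*S (s(S) = (S² - 12*S) + (1 - S) = 1 + S² - 13*S)
√(2987 + s(B)) = √(2987 + (1 + 9² - 13*9)) = √(2987 + (1 + 81 - 117)) = √(2987 - 35) = √2952 = 6*√82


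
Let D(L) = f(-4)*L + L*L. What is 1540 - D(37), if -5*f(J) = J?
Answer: 707/5 ≈ 141.40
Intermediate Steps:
f(J) = -J/5
D(L) = L² + 4*L/5 (D(L) = (-⅕*(-4))*L + L*L = 4*L/5 + L² = L² + 4*L/5)
1540 - D(37) = 1540 - 37*(4 + 5*37)/5 = 1540 - 37*(4 + 185)/5 = 1540 - 37*189/5 = 1540 - 1*6993/5 = 1540 - 6993/5 = 707/5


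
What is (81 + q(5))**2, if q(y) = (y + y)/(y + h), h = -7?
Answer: 5776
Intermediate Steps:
q(y) = 2*y/(-7 + y) (q(y) = (y + y)/(y - 7) = (2*y)/(-7 + y) = 2*y/(-7 + y))
(81 + q(5))**2 = (81 + 2*5/(-7 + 5))**2 = (81 + 2*5/(-2))**2 = (81 + 2*5*(-1/2))**2 = (81 - 5)**2 = 76**2 = 5776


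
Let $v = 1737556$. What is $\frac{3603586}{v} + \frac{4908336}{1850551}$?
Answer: $\frac{7598564171351}{1607717996678} \approx 4.7263$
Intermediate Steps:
$\frac{3603586}{v} + \frac{4908336}{1850551} = \frac{3603586}{1737556} + \frac{4908336}{1850551} = 3603586 \cdot \frac{1}{1737556} + 4908336 \cdot \frac{1}{1850551} = \frac{1801793}{868778} + \frac{4908336}{1850551} = \frac{7598564171351}{1607717996678}$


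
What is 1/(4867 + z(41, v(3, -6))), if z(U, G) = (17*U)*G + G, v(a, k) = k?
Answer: 1/679 ≈ 0.0014728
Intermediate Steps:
z(U, G) = G + 17*G*U (z(U, G) = 17*G*U + G = G + 17*G*U)
1/(4867 + z(41, v(3, -6))) = 1/(4867 - 6*(1 + 17*41)) = 1/(4867 - 6*(1 + 697)) = 1/(4867 - 6*698) = 1/(4867 - 4188) = 1/679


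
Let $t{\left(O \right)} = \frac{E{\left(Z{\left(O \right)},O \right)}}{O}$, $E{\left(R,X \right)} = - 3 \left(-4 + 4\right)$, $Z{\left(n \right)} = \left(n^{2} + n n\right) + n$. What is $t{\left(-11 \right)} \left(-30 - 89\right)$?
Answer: $0$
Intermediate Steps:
$Z{\left(n \right)} = n + 2 n^{2}$ ($Z{\left(n \right)} = \left(n^{2} + n^{2}\right) + n = 2 n^{2} + n = n + 2 n^{2}$)
$E{\left(R,X \right)} = 0$ ($E{\left(R,X \right)} = \left(-3\right) 0 = 0$)
$t{\left(O \right)} = 0$ ($t{\left(O \right)} = \frac{0}{O} = 0$)
$t{\left(-11 \right)} \left(-30 - 89\right) = 0 \left(-30 - 89\right) = 0 \left(-119\right) = 0$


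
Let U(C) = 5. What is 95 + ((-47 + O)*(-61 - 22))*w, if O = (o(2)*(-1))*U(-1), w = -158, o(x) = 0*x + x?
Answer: -747403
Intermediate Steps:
o(x) = x (o(x) = 0 + x = x)
O = -10 (O = (2*(-1))*5 = -2*5 = -10)
95 + ((-47 + O)*(-61 - 22))*w = 95 + ((-47 - 10)*(-61 - 22))*(-158) = 95 - 57*(-83)*(-158) = 95 + 4731*(-158) = 95 - 747498 = -747403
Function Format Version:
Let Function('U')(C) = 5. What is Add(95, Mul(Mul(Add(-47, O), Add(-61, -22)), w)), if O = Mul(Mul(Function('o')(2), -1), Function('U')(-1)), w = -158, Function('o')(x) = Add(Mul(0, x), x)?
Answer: -747403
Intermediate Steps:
Function('o')(x) = x (Function('o')(x) = Add(0, x) = x)
O = -10 (O = Mul(Mul(2, -1), 5) = Mul(-2, 5) = -10)
Add(95, Mul(Mul(Add(-47, O), Add(-61, -22)), w)) = Add(95, Mul(Mul(Add(-47, -10), Add(-61, -22)), -158)) = Add(95, Mul(Mul(-57, -83), -158)) = Add(95, Mul(4731, -158)) = Add(95, -747498) = -747403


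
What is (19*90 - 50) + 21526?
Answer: 23186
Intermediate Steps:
(19*90 - 50) + 21526 = (1710 - 50) + 21526 = 1660 + 21526 = 23186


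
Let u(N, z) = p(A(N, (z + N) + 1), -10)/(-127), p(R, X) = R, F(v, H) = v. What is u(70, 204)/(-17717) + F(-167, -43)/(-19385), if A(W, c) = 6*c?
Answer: 407745103/43617393715 ≈ 0.0093482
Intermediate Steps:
u(N, z) = -6/127 - 6*N/127 - 6*z/127 (u(N, z) = (6*((z + N) + 1))/(-127) = (6*((N + z) + 1))*(-1/127) = (6*(1 + N + z))*(-1/127) = (6 + 6*N + 6*z)*(-1/127) = -6/127 - 6*N/127 - 6*z/127)
u(70, 204)/(-17717) + F(-167, -43)/(-19385) = (-6/127 - 6/127*70 - 6/127*204)/(-17717) - 167/(-19385) = (-6/127 - 420/127 - 1224/127)*(-1/17717) - 167*(-1/19385) = -1650/127*(-1/17717) + 167/19385 = 1650/2250059 + 167/19385 = 407745103/43617393715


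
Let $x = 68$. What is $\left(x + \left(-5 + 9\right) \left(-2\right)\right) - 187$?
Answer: $-127$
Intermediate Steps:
$\left(x + \left(-5 + 9\right) \left(-2\right)\right) - 187 = \left(68 + \left(-5 + 9\right) \left(-2\right)\right) - 187 = \left(68 + 4 \left(-2\right)\right) - 187 = \left(68 - 8\right) - 187 = 60 - 187 = -127$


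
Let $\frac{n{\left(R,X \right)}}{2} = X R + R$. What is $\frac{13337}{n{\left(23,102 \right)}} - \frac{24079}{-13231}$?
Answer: $\frac{290548149}{62688478} \approx 4.6348$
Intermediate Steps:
$n{\left(R,X \right)} = 2 R + 2 R X$ ($n{\left(R,X \right)} = 2 \left(X R + R\right) = 2 \left(R X + R\right) = 2 \left(R + R X\right) = 2 R + 2 R X$)
$\frac{13337}{n{\left(23,102 \right)}} - \frac{24079}{-13231} = \frac{13337}{2 \cdot 23 \left(1 + 102\right)} - \frac{24079}{-13231} = \frac{13337}{2 \cdot 23 \cdot 103} - - \frac{24079}{13231} = \frac{13337}{4738} + \frac{24079}{13231} = \frac{290548149}{62688478}$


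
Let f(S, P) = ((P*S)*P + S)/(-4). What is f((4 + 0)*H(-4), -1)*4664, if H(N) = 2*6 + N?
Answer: -74624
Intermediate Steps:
H(N) = 12 + N
f(S, P) = -S/4 - S*P²/4 (f(S, P) = (S*P² + S)*(-¼) = (S + S*P²)*(-¼) = -S/4 - S*P²/4)
f((4 + 0)*H(-4), -1)*4664 = -(4 + 0)*(12 - 4)*(1 + (-1)²)/4*4664 = -4*8*(1 + 1)/4*4664 = -¼*32*2*4664 = -16*4664 = -74624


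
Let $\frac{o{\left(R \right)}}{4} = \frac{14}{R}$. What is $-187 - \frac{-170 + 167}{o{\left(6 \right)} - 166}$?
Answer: $- \frac{87899}{470} \approx -187.02$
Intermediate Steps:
$o{\left(R \right)} = \frac{56}{R}$ ($o{\left(R \right)} = 4 \frac{14}{R} = \frac{56}{R}$)
$-187 - \frac{-170 + 167}{o{\left(6 \right)} - 166} = -187 - \frac{-170 + 167}{\frac{56}{6} - 166} = -187 - - \frac{3}{56 \cdot \frac{1}{6} - 166} = -187 - - \frac{3}{\frac{28}{3} - 166} = -187 - - \frac{3}{- \frac{470}{3}} = -187 - \left(-3\right) \left(- \frac{3}{470}\right) = -187 - \frac{9}{470} = - \frac{87899}{470}$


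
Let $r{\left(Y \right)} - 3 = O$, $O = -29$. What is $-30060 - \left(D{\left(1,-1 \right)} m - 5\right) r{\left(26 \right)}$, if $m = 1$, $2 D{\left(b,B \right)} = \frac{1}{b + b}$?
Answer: $- \frac{60367}{2} \approx -30184.0$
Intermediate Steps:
$D{\left(b,B \right)} = \frac{1}{4 b}$ ($D{\left(b,B \right)} = \frac{1}{2 \left(b + b\right)} = \frac{1}{2 \cdot 2 b} = \frac{\frac{1}{2} \frac{1}{b}}{2} = \frac{1}{4 b}$)
$r{\left(Y \right)} = -26$ ($r{\left(Y \right)} = 3 - 29 = -26$)
$-30060 - \left(D{\left(1,-1 \right)} m - 5\right) r{\left(26 \right)} = -30060 - \left(\frac{1}{4 \cdot 1} \cdot 1 - 5\right) \left(-26\right) = -30060 - \left(\frac{1}{4} \cdot 1 \cdot 1 - 5\right) \left(-26\right) = -30060 - \left(\frac{1}{4} \cdot 1 - 5\right) \left(-26\right) = -30060 - \left(\frac{1}{4} - 5\right) \left(-26\right) = -30060 - \left(- \frac{19}{4}\right) \left(-26\right) = -30060 - \frac{247}{2} = - \frac{60367}{2}$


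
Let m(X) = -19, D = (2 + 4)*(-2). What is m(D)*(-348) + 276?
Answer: 6888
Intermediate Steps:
D = -12 (D = 6*(-2) = -12)
m(D)*(-348) + 276 = -19*(-348) + 276 = 6612 + 276 = 6888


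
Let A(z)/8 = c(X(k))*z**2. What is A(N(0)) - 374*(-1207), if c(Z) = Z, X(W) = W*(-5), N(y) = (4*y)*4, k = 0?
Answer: 451418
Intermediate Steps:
N(y) = 16*y
X(W) = -5*W
A(z) = 0 (A(z) = 8*((-5*0)*z**2) = 8*(0*z**2) = 8*0 = 0)
A(N(0)) - 374*(-1207) = 0 - 374*(-1207) = 0 + 451418 = 451418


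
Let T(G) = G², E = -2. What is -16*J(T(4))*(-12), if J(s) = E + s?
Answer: 2688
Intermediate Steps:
J(s) = -2 + s
-16*J(T(4))*(-12) = -16*(-2 + 4²)*(-12) = -16*(-2 + 16)*(-12) = -16*14*(-12) = -224*(-12) = 2688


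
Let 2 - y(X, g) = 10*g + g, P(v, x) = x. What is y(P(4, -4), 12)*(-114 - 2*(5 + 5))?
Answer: 17420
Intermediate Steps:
y(X, g) = 2 - 11*g (y(X, g) = 2 - (10*g + g) = 2 - 11*g)
y(P(4, -4), 12)*(-114 - 2*(5 + 5)) = (2 - 11*12)*(-114 - 2*(5 + 5)) = (2 - 132)*(-114 - 2*10) = -130*(-114 - 20) = -130*(-134) = 17420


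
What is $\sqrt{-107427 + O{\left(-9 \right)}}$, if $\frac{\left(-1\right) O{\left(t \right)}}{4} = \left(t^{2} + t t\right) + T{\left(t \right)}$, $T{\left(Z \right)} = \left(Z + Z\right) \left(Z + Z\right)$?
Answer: $i \sqrt{109371} \approx 330.71 i$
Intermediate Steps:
$T{\left(Z \right)} = 4 Z^{2}$ ($T{\left(Z \right)} = 2 Z 2 Z = 4 Z^{2}$)
$O{\left(t \right)} = - 24 t^{2}$ ($O{\left(t \right)} = - 4 \left(\left(t^{2} + t t\right) + 4 t^{2}\right) = - 4 \left(\left(t^{2} + t^{2}\right) + 4 t^{2}\right) = - 4 \left(2 t^{2} + 4 t^{2}\right) = - 4 \cdot 6 t^{2} = - 24 t^{2}$)
$\sqrt{-107427 + O{\left(-9 \right)}} = \sqrt{-107427 - 24 \left(-9\right)^{2}} = \sqrt{-107427 - 1944} = \sqrt{-109371} = i \sqrt{109371}$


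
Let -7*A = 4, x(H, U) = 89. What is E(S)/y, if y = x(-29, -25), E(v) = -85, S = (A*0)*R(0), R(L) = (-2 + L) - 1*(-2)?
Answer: -85/89 ≈ -0.95506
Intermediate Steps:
R(L) = L (R(L) = (-2 + L) + 2 = L)
A = -4/7 (A = -1/7*4 = -4/7 ≈ -0.57143)
S = 0 (S = -4/7*0*0 = 0*0 = 0)
y = 89
E(S)/y = -85/89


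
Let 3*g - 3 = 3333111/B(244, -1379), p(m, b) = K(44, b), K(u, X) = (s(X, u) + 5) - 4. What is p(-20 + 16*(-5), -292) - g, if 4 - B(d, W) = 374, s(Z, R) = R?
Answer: 1127317/370 ≈ 3046.8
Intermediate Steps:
K(u, X) = 1 + u (K(u, X) = (u + 5) - 4 = (5 + u) - 4 = 1 + u)
B(d, W) = -370 (B(d, W) = 4 - 1*374 = 4 - 374 = -370)
p(m, b) = 45 (p(m, b) = 1 + 44 = 45)
g = -1110667/370 (g = 1 + (3333111/(-370))/3 = 1 + (3333111*(-1/370))/3 = 1 + (⅓)*(-3333111/370) = 1 - 1111037/370 = -1110667/370 ≈ -3001.8)
p(-20 + 16*(-5), -292) - g = 45 - 1*(-1110667/370) = 45 + 1110667/370 = 1127317/370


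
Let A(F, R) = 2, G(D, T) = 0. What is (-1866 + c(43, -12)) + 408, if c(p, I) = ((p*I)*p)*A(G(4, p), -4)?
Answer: -45834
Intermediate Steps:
c(p, I) = 2*I*p² (c(p, I) = ((p*I)*p)*2 = ((I*p)*p)*2 = (I*p²)*2 = 2*I*p²)
(-1866 + c(43, -12)) + 408 = (-1866 + 2*(-12)*43²) + 408 = (-1866 + 2*(-12)*1849) + 408 = (-1866 - 44376) + 408 = -46242 + 408 = -45834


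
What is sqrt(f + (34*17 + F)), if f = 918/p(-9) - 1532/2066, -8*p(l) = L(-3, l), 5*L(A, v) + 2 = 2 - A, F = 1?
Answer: I*sqrt(12444116107)/1033 ≈ 107.99*I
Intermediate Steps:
L(A, v) = -A/5 (L(A, v) = -2/5 + (2 - A)/5 = -2/5 + (2/5 - A/5) = -A/5)
p(l) = -3/40 (p(l) = -(-1)*(-3)/40 = -1/8*3/5 = -3/40)
f = -12644686/1033 (f = 918/(-3/40) - 1532/2066 = 918*(-40/3) - 1532*1/2066 = -12240 - 766/1033 = -12644686/1033 ≈ -12241.)
sqrt(f + (34*17 + F)) = sqrt(-12644686/1033 + (34*17 + 1)) = sqrt(-12644686/1033 + (578 + 1)) = sqrt(-12644686/1033 + 579) = sqrt(-12046579/1033) = I*sqrt(12444116107)/1033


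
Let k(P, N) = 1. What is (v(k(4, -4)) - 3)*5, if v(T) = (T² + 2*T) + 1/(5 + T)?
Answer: ⅚ ≈ 0.83333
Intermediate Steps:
v(T) = T² + 1/(5 + T) + 2*T
(v(k(4, -4)) - 3)*5 = ((1 + 1³ + 7*1² + 10*1)/(5 + 1) - 3)*5 = ((1 + 1 + 7*1 + 10)/6 - 3)*5 = ((1 + 1 + 7 + 10)/6 - 3)*5 = ((⅙)*19 - 3)*5 = (19/6 - 3)*5 = (⅙)*5 = ⅚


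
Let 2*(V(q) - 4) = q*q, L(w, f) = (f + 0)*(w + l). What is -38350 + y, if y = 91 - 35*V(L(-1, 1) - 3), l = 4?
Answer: -38399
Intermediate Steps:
L(w, f) = f*(4 + w) (L(w, f) = (f + 0)*(w + 4) = f*(4 + w))
V(q) = 4 + q**2/2 (V(q) = 4 + (q*q)/2 = 4 + q**2/2)
y = -49 (y = 91 - 35*(4 + (1*(4 - 1) - 3)**2/2) = 91 - 35*(4 + (1*3 - 3)**2/2) = 91 - 35*(4 + (3 - 3)**2/2) = 91 - 35*(4 + (1/2)*0**2) = 91 - 35*(4 + (1/2)*0) = 91 - 35*(4 + 0) = 91 - 35*4 = 91 - 140 = -49)
-38350 + y = -38350 - 49 = -38399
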